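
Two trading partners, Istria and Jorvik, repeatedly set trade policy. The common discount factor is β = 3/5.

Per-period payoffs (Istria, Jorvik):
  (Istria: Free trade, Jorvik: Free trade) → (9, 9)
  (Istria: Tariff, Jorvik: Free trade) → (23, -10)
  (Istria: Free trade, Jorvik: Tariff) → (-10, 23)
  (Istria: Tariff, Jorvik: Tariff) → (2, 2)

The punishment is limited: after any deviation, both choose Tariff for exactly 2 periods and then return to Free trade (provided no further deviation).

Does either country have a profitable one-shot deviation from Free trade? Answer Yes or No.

Yes

Comparing payoff streams over the 3 periods until play realigns: cooperate → 9(1+β+…+β^2); deviate → 23 + 2(β+…+β^2).
Cooperation is sustained iff (9−2)(β+…+β^2) ≥ 23−9.
β+…+β^2 = 3/5·(1−(3/5)^2)/(1−3/5) = 0.9600, and (23−9)/(9−2) = 2.0000.
0.9600 < 2.0000, so cooperation is not sustainable.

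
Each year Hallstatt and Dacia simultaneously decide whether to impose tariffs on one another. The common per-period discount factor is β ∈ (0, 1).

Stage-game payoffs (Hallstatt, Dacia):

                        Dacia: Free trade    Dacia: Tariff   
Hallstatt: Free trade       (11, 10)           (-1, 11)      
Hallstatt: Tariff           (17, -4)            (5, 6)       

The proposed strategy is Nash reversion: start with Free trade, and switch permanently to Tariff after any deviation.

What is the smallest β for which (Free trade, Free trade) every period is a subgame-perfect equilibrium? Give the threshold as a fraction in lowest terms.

For Hallstatt: deviation gain 17−11 = 6, per-period punishment loss 11−5 = 6. IC gives β ≥ 6/12 = 1/2.
For Dacia: gain 1, loss 4 per period, so β ≥ 1/5.
The tighter constraint is Hallstatt's, so cooperation needs β ≥ 1/2.

1/2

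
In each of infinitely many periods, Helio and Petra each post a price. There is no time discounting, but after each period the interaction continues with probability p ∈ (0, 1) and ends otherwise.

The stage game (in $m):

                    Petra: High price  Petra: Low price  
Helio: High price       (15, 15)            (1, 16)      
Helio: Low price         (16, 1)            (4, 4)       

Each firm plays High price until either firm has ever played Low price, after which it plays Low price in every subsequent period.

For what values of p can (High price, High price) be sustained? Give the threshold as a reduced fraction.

1/12

Expected cooperation value is 15 + p·15 + p²·15 + … = 15/(1−p); deviation gives 16 + p·4/(1−p).
15 ≥ 16(1−p) + 4p ⇒ 12p ≥ 1 ⇒ p ≥ 1/12.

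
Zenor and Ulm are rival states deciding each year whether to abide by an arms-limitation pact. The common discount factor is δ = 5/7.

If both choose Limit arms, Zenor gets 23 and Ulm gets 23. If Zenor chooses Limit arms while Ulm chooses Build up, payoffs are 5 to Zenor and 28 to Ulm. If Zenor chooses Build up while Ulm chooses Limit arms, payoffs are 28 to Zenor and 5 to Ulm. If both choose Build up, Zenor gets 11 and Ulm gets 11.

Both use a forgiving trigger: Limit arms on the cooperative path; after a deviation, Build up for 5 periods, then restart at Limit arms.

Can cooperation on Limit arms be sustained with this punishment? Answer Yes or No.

Yes

IC: δ+…+δ^5 ≥ (28−23)/(23−11) = 5/12.
At δ = 5/7: partial sum = 2.0352 ≥ 0.4167. Cooperation sustainable.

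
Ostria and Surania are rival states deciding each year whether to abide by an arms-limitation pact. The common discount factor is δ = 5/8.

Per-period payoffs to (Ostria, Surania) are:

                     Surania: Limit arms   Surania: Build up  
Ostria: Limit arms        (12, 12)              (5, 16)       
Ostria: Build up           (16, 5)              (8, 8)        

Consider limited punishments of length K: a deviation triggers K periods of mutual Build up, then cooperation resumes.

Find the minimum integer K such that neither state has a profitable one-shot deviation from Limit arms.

IC: δ(1−δ^K)/(1−δ) ≥ (16−12)/(12−8) = 1.
With δ = 5/8: need 1 − δ^K ≥ 1·(1−5/8)/(5/8), i.e. δ^K ≤ 0.4000.
Since (5/8)^1 = 0.6250 and (5/8)^2 = 0.3906, the smallest such K is 2.

2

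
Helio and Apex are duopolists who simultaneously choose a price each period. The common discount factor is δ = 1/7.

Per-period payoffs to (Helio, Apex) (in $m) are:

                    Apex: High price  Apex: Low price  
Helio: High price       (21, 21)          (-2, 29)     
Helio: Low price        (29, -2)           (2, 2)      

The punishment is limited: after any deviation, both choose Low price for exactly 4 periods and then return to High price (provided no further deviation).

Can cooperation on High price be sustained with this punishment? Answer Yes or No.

IC: δ+…+δ^4 ≥ (29−21)/(21−2) = 8/19.
At δ = 1/7: partial sum = 0.1666 < 0.4211. Cooperation not sustainable.

No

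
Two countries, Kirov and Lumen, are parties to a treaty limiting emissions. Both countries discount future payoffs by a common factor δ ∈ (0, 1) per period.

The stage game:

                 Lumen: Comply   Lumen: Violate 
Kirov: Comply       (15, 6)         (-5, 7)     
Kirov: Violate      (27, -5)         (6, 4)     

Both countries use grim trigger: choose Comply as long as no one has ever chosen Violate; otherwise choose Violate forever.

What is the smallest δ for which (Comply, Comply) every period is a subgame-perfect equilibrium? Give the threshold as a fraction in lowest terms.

4/7

For Kirov: deviation gain 27−15 = 12, per-period punishment loss 15−6 = 9. IC gives δ ≥ 12/21 = 4/7.
For Lumen: gain 1, loss 2 per period, so δ ≥ 1/3.
The tighter constraint is Kirov's, so cooperation needs δ ≥ 4/7.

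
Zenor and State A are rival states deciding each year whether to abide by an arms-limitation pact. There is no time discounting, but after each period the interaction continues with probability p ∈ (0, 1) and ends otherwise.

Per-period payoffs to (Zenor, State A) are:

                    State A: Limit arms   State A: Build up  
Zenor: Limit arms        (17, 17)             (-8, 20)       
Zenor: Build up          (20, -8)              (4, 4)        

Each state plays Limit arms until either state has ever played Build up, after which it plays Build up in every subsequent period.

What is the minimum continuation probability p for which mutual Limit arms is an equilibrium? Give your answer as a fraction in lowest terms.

With no time discounting, the continuation probability p plays the role of the discount factor.
Grim-trigger IC: 17/(1−p) ≥ 20 + 4p/(1−p) ⇒ p ≥ (20−17)/(20−4) = 3/16.

3/16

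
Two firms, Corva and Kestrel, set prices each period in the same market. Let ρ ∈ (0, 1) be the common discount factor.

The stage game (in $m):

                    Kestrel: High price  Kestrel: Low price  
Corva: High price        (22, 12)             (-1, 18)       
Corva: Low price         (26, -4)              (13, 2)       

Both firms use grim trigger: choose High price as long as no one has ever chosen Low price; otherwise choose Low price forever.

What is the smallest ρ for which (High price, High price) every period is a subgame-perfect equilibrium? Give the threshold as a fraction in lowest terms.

Corva's threshold: (26−22)/(26−13) = 4/13.
Kestrel's threshold: (18−12)/(18−2) = 3/8.
4/13 < 3/8, so Kestrel binds and ρ* = 3/8.

3/8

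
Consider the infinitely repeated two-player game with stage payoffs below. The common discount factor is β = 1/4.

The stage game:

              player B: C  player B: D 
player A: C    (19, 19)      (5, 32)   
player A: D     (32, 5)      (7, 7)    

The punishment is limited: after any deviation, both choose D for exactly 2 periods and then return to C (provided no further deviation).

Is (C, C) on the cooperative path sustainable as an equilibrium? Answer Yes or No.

No

IC: β+…+β^2 ≥ (32−19)/(19−7) = 13/12.
At β = 1/4: partial sum = 0.3125 < 1.0833. Cooperation not sustainable.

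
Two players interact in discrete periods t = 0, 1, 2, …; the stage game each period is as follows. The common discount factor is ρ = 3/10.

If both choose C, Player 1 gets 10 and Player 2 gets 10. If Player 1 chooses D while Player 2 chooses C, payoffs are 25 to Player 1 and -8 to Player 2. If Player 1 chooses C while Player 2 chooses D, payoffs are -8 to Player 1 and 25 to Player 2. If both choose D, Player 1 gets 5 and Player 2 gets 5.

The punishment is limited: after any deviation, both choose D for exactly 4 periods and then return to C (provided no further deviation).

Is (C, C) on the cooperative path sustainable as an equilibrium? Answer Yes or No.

No

A one-shot deviation gives 25 now, then 5 for 4 periods, then back to 10.
Gain from deviating: (25−10) today; loss: (10−5) in each of the next 4 periods.
No-deviation condition: (10−5)(ρ+…+ρ^4) ≥ 25−10, i.e. ρ+…+ρ^4 ≥ 3.
At ρ = 3/10: ρ+…+ρ^4 = 0.4251 < 3.0000.
So cooperation is not sustainable.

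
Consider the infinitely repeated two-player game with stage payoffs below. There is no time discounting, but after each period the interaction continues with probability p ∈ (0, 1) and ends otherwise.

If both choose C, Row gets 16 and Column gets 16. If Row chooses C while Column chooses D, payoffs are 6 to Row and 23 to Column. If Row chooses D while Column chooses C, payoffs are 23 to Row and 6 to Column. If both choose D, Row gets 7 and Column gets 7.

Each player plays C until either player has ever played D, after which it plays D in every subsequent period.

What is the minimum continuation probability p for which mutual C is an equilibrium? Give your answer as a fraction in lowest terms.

7/16

Expected cooperation value is 16 + p·16 + p²·16 + … = 16/(1−p); deviation gives 23 + p·7/(1−p).
16 ≥ 23(1−p) + 7p ⇒ 16p ≥ 7 ⇒ p ≥ 7/16.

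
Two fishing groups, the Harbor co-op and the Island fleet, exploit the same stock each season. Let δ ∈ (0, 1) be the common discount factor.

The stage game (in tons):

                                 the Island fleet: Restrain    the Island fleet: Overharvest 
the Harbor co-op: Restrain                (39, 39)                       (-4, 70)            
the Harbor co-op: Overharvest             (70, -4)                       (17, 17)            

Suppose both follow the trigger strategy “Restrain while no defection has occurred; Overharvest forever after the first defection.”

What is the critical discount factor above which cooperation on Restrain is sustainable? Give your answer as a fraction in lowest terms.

31/53

Under grim trigger the critical discount factor is (T−C)/(T−P) with T = 70, C = 39, P = 17.
δ* = (70−39)/(70−17) = 31/53.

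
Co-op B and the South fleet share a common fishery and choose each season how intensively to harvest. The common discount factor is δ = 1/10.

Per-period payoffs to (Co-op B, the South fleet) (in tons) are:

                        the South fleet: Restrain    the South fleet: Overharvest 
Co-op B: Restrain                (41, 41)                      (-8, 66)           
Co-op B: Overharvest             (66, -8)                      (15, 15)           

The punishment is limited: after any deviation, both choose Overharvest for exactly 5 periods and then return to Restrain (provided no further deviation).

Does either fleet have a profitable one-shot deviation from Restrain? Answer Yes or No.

Comparing payoff streams over the 6 periods until play realigns: cooperate → 41(1+δ+…+δ^5); deviate → 66 + 15(δ+…+δ^5).
Cooperation is sustained iff (41−15)(δ+…+δ^5) ≥ 66−41.
δ+…+δ^5 = 1/10·(1−(1/10)^5)/(1−1/10) = 0.1111, and (66−41)/(41−15) = 0.9615.
0.1111 < 0.9615, so cooperation is not sustainable.

Yes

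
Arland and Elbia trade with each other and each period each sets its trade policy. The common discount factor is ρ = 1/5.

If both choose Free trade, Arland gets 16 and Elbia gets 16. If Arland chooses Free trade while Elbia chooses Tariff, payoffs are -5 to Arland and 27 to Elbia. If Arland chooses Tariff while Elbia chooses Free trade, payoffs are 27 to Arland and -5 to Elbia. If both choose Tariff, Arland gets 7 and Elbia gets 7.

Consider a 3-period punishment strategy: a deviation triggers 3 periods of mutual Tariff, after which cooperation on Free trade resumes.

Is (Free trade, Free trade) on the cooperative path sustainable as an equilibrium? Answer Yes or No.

No

Comparing payoff streams over the 4 periods until play realigns: cooperate → 16(1+ρ+…+ρ^3); deviate → 27 + 7(ρ+…+ρ^3).
Cooperation is sustained iff (16−7)(ρ+…+ρ^3) ≥ 27−16.
ρ+…+ρ^3 = 1/5·(1−(1/5)^3)/(1−1/5) = 0.2480, and (27−16)/(16−7) = 1.2222.
0.2480 < 1.2222, so cooperation is not sustainable.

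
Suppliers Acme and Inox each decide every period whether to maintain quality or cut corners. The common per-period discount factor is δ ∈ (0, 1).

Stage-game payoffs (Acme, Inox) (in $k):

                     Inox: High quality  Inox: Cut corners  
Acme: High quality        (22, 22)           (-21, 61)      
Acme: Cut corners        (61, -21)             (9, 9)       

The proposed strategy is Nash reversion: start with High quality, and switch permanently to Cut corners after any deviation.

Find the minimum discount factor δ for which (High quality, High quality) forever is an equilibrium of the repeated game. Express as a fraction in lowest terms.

One-period gain from deviating is 61 − 22 = 39. The loss is 22 − 9 = 13 in every subsequent period, with present value 13·δ/(1−δ).
Deviation is unprofitable when 13·δ/(1−δ) ≥ 39, i.e. δ/(1−δ) ≥ 3.
Equivalently δ ≥ 39/(39+13) = 3/4.

3/4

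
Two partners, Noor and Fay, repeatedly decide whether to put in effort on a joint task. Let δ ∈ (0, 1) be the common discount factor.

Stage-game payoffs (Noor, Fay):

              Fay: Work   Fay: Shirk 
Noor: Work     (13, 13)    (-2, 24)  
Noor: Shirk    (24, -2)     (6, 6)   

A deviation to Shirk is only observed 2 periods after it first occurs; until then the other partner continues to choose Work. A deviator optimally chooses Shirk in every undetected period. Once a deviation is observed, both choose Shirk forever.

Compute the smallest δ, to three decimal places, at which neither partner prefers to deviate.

Deviating for the 2 undetected periods gains 24−13 = 11 per period over cooperation, then loses 13−6 = 7 per period forever once punishment starts.
Gain: 11(1 + δ + … + δ^1); loss: 7·δ^2/(1−δ).
No profitable deviation ⇔ 11(1−δ^2) ≤ 7·δ^2, i.e. δ^2 ≥ 11/(11+7) = 11/18.
Hence δ ≥ (11/18)^(1/2) ≈ 0.782.

0.782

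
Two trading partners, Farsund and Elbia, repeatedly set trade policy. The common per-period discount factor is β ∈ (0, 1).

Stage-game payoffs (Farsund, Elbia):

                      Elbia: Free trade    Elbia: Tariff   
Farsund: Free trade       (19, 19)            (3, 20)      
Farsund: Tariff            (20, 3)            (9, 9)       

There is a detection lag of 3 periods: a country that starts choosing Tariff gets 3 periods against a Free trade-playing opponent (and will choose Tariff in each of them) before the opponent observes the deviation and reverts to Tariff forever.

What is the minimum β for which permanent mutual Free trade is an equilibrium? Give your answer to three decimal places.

A deviator earns 20 for 3 periods, then 9 forever; cooperating earns 19 forever. Multiplying the IC by (1−β):
19 ≥ 20(1−β^3) + 9β^3, so 11·β^3 ≥ 1 and β^3 ≥ 1/11.
β ≥ (1/11)^(1/3) ≈ 0.450.

0.450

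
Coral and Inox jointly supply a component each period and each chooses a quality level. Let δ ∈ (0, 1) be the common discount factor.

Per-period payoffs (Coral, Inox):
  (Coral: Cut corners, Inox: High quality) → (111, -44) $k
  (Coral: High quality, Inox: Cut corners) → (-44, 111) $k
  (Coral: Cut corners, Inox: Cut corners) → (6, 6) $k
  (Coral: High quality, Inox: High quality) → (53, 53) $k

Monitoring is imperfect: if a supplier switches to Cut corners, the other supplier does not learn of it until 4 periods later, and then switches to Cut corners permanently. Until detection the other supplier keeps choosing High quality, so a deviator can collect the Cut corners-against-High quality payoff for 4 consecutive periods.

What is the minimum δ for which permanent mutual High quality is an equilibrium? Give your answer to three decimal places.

A deviator earns 111 for 4 periods, then 6 forever; cooperating earns 53 forever. Multiplying the IC by (1−δ):
53 ≥ 111(1−δ^4) + 6δ^4, so 105·δ^4 ≥ 58 and δ^4 ≥ 58/105.
δ ≥ (58/105)^(1/4) ≈ 0.862.

0.862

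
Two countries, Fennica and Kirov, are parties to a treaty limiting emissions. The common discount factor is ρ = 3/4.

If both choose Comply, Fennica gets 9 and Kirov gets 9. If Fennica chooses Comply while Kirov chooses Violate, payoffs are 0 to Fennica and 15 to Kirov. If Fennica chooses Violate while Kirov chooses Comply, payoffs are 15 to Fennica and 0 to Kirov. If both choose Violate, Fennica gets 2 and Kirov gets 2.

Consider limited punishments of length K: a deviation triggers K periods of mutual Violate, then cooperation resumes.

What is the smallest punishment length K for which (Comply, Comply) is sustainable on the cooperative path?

2

Need Σ_{k=1}^{K} ρ^k ≥ (15−9)/(9−2) = 0.8571 at ρ = 3/4.
At K = 1 the sum is 0.7500 < 0.8571; at K = 2 it is 1.3125 ≥ 0.8571.
So the minimum punishment length is K = 2.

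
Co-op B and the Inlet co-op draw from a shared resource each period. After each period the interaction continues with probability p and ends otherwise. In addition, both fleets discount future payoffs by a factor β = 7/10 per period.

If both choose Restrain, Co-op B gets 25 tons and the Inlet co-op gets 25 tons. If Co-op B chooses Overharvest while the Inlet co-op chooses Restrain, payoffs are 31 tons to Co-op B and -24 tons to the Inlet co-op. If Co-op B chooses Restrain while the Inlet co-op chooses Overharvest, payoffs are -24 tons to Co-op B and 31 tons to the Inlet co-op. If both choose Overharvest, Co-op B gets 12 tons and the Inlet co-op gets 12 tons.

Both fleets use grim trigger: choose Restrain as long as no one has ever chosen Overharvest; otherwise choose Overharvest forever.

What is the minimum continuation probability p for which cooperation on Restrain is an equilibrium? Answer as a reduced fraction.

With continuation probability p and discount β, the effective per-period discount factor is βp.
Grim-trigger IC: βp ≥ (31−25)/(31−12) = 6/19.
So p ≥ (6/19)/(7/10) = 60/133.

60/133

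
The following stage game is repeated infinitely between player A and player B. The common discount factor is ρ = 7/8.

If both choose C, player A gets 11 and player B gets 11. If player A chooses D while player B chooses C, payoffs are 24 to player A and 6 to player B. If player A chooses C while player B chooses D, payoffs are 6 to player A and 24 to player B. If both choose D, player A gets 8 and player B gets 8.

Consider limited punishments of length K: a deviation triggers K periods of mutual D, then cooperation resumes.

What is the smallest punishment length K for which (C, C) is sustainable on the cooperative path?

Need Σ_{k=1}^{K} ρ^k ≥ (24−11)/(11−8) = 4.3333 at ρ = 7/8.
At K = 7 the sum is 4.2511 < 4.3333; at K = 8 it is 4.5947 ≥ 4.3333.
So the minimum punishment length is K = 8.

8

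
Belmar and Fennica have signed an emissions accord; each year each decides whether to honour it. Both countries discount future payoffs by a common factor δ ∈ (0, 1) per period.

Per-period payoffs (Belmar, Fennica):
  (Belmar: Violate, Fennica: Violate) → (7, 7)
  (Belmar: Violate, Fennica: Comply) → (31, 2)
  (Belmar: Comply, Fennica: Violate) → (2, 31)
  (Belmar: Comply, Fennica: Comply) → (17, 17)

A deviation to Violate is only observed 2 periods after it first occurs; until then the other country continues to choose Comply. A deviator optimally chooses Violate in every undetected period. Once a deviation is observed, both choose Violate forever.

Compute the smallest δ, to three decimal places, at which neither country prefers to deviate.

0.764

Deviating for the 2 undetected periods gains 31−17 = 14 per period over cooperation, then loses 17−7 = 10 per period forever once punishment starts.
Gain: 14(1 + δ + … + δ^1); loss: 10·δ^2/(1−δ).
No profitable deviation ⇔ 14(1−δ^2) ≤ 10·δ^2, i.e. δ^2 ≥ 14/(14+10) = 7/12.
Hence δ ≥ (7/12)^(1/2) ≈ 0.764.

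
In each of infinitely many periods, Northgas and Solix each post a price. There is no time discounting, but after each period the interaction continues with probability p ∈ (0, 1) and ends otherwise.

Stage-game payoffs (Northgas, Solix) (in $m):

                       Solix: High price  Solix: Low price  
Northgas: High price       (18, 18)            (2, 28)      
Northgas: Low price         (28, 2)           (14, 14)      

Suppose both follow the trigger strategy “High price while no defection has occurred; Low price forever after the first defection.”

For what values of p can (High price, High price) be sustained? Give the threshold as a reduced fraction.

Expected cooperation value is 18 + p·18 + p²·18 + … = 18/(1−p); deviation gives 28 + p·14/(1−p).
18 ≥ 28(1−p) + 14p ⇒ 14p ≥ 10 ⇒ p ≥ 10/14 = 5/7.

5/7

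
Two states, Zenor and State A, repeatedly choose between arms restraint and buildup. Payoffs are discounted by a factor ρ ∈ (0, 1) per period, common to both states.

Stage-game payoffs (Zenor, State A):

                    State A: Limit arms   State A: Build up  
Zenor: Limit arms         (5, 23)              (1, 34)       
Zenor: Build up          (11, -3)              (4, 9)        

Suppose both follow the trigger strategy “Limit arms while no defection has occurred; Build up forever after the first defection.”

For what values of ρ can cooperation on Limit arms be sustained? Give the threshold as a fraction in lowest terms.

For Zenor: deviation gain 11−5 = 6, per-period punishment loss 5−4 = 1. IC gives ρ ≥ 6/7.
For State A: gain 11, loss 14 per period, so ρ ≥ 11/25.
The tighter constraint is Zenor's, so cooperation needs ρ ≥ 6/7.

6/7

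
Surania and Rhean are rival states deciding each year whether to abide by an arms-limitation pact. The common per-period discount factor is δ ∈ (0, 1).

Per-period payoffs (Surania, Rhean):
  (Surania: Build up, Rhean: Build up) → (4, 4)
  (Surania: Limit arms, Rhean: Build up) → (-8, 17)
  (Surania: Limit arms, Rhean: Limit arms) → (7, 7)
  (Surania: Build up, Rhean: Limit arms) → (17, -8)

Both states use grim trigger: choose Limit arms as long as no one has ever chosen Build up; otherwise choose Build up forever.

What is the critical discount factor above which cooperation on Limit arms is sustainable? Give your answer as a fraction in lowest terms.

10/13

One-period gain from deviating is 17 − 7 = 10. The loss is 7 − 4 = 3 in every subsequent period, with present value 3·δ/(1−δ).
Deviation is unprofitable when 3·δ/(1−δ) ≥ 10, i.e. δ/(1−δ) ≥ 10/3.
Equivalently δ ≥ 10/(10+3) = 10/13.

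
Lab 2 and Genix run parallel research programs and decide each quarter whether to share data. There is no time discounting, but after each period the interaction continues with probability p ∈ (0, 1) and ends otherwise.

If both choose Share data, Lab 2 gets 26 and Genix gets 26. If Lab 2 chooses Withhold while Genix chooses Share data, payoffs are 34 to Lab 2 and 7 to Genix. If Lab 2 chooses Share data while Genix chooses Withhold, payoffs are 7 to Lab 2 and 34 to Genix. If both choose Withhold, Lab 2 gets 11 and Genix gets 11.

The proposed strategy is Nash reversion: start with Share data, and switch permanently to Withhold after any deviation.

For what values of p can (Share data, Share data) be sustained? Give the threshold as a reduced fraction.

Expected cooperation value is 26 + p·26 + p²·26 + … = 26/(1−p); deviation gives 34 + p·11/(1−p).
26 ≥ 34(1−p) + 11p ⇒ 23p ≥ 8 ⇒ p ≥ 8/23.

8/23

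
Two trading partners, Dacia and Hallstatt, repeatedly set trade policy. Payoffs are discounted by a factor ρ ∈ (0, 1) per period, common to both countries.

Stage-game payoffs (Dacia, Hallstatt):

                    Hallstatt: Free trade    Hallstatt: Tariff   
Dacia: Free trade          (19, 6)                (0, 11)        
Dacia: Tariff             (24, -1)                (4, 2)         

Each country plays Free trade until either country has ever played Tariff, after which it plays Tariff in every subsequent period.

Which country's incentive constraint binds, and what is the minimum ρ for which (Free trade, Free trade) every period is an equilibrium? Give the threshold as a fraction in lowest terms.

Dacia's threshold: (24−19)/(24−4) = 1/4.
Hallstatt's threshold: (11−6)/(11−2) = 5/9.
1/4 < 5/9, so Hallstatt binds and ρ* = 5/9.

Hallstatt; ρ ≥ 5/9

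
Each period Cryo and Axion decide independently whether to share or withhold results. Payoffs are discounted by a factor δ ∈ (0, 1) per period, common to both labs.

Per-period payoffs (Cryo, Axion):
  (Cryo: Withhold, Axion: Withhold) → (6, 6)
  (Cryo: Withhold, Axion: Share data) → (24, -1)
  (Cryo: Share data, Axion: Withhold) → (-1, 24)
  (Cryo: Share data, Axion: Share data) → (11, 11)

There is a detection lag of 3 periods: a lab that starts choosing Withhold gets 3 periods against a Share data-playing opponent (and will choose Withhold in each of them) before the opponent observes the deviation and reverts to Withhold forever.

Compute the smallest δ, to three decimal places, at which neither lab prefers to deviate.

A deviator earns 24 for 3 periods, then 6 forever; cooperating earns 11 forever. Multiplying the IC by (1−δ):
11 ≥ 24(1−δ^3) + 6δ^3, so 18·δ^3 ≥ 13 and δ^3 ≥ 13/18.
δ ≥ (13/18)^(1/3) ≈ 0.897.

0.897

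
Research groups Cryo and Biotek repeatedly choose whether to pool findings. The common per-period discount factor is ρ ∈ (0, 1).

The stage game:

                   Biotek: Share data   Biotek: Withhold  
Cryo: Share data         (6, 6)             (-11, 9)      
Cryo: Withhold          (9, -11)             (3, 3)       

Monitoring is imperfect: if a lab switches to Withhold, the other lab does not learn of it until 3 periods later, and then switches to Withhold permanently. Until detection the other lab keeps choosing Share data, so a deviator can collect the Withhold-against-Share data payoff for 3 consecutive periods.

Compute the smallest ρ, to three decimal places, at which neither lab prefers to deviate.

A deviator earns 9 for 3 periods, then 3 forever; cooperating earns 6 forever. Multiplying the IC by (1−ρ):
6 ≥ 9(1−ρ^3) + 3ρ^3, so 6·ρ^3 ≥ 3 and ρ^3 ≥ 1/2.
ρ ≥ (1/2)^(1/3) ≈ 0.794.

0.794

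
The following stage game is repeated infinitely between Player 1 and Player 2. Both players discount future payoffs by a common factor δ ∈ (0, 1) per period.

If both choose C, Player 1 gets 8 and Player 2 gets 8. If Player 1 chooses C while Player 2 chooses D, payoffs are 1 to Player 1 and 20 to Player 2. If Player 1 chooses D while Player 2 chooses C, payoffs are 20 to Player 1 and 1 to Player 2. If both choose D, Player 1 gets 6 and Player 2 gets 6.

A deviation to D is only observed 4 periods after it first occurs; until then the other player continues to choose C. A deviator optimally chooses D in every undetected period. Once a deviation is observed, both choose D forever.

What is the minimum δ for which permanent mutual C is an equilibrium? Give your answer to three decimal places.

The best deviation is to choose D for all 4 undetected periods, earning 20 each, then 6 forever once detected.
Deviation value: 20(1−δ^4)/(1−δ) + 6δ^4/(1−δ); cooperation value: 8/(1−δ).
IC: 8 ≥ 20(1−δ^4) + 6δ^4 = 20 − 14δ^4.
So δ^4 ≥ 12/14 = 6/7, giving δ ≥ (6/7)^(1/4) ≈ 0.962.

0.962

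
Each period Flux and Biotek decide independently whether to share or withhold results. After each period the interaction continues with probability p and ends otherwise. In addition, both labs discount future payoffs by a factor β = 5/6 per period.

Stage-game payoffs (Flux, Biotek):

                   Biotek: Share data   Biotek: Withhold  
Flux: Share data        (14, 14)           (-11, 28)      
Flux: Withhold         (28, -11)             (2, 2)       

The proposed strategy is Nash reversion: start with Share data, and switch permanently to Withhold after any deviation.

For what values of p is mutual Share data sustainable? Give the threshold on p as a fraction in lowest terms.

Expected continuation weight on next period's payoff is β·p = 5/6·p, which plays the role of the discount factor.
Cooperation requires 5/6·p ≥ (28−14)/(28−2) = 7/13, hence p ≥ 42/65.

42/65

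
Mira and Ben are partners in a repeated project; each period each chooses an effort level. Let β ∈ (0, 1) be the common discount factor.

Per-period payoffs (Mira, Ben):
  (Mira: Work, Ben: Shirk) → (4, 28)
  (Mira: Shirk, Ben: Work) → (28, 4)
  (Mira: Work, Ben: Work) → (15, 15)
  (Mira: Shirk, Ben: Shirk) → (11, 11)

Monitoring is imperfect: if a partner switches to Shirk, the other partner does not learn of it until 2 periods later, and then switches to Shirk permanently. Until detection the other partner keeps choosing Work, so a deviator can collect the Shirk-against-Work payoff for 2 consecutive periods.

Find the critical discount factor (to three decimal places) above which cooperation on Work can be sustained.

0.874

The best deviation is to choose Shirk for all 2 undetected periods, earning 28 each, then 11 forever once detected.
Deviation value: 28(1−β^2)/(1−β) + 11β^2/(1−β); cooperation value: 15/(1−β).
IC: 15 ≥ 28(1−β^2) + 11β^2 = 28 − 17β^2.
So β^2 ≥ 13/17, giving β ≥ (13/17)^(1/2) ≈ 0.874.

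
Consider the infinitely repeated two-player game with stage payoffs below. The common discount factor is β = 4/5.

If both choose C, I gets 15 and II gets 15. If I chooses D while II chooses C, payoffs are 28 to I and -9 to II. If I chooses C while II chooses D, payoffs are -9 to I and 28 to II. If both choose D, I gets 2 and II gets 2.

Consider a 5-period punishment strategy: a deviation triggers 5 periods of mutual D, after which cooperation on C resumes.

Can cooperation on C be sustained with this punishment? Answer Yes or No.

Yes

A one-shot deviation gives 28 now, then 2 for 5 periods, then back to 15.
Gain from deviating: (28−15) today; loss: (15−2) in each of the next 5 periods.
No-deviation condition: (15−2)(β+…+β^5) ≥ 28−15, i.e. β+…+β^5 ≥ 1.
At β = 4/5: β+…+β^5 = 2.6893 ≥ 1.0000.
So cooperation is sustainable.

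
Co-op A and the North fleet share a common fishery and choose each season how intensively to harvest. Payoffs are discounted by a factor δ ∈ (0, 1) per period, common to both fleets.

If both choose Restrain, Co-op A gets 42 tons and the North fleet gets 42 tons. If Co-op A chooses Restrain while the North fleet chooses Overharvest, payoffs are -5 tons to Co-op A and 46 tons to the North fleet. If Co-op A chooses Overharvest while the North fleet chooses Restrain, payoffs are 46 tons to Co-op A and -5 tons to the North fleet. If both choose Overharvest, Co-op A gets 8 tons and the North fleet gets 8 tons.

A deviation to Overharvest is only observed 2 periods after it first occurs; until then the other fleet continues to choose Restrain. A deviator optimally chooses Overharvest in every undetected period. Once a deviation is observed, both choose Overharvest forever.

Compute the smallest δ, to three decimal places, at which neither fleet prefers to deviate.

A deviator earns 46 for 2 periods, then 8 forever; cooperating earns 42 forever. Multiplying the IC by (1−δ):
42 ≥ 46(1−δ^2) + 8δ^2, so 38·δ^2 ≥ 4 and δ^2 ≥ 2/19.
δ ≥ (2/19)^(1/2) ≈ 0.324.

0.324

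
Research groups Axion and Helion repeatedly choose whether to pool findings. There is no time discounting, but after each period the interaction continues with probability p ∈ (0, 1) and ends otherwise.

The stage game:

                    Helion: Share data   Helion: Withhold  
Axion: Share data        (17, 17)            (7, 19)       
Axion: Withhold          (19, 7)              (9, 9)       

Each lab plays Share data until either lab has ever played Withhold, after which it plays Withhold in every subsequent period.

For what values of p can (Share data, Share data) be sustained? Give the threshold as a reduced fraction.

With no time discounting, the continuation probability p plays the role of the discount factor.
Grim-trigger IC: 17/(1−p) ≥ 19 + 9p/(1−p) ⇒ p ≥ (19−17)/(19−9) = 1/5.

1/5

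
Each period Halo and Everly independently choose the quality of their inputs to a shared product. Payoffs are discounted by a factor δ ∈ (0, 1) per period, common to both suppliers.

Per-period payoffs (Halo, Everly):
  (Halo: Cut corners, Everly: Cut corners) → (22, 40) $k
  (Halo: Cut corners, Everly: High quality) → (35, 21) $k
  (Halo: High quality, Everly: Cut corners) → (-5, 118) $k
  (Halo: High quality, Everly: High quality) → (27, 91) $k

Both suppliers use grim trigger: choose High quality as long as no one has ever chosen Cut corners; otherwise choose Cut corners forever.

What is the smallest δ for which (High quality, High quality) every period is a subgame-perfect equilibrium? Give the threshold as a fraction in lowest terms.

8/13

For Halo: deviation gain 35−27 = 8, per-period punishment loss 27−22 = 5. IC gives δ ≥ 8/13.
For Everly: gain 27, loss 51 per period, so δ ≥ 27/78 = 9/26.
The tighter constraint is Halo's, so cooperation needs δ ≥ 8/13.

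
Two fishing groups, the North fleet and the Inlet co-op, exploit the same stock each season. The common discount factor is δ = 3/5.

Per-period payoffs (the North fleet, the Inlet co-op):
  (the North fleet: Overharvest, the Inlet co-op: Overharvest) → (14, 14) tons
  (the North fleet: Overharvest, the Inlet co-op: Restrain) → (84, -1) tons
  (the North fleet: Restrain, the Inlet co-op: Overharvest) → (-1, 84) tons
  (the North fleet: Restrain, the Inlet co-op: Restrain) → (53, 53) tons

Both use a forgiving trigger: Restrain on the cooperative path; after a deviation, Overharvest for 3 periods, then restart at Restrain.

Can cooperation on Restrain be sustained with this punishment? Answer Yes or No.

Yes

Comparing payoff streams over the 4 periods until play realigns: cooperate → 53(1+δ+…+δ^3); deviate → 84 + 14(δ+…+δ^3).
Cooperation is sustained iff (53−14)(δ+…+δ^3) ≥ 84−53.
δ+…+δ^3 = 3/5·(1−(3/5)^3)/(1−3/5) = 1.1760, and (84−53)/(53−14) = 0.7949.
1.1760 ≥ 0.7949, so cooperation is sustainable.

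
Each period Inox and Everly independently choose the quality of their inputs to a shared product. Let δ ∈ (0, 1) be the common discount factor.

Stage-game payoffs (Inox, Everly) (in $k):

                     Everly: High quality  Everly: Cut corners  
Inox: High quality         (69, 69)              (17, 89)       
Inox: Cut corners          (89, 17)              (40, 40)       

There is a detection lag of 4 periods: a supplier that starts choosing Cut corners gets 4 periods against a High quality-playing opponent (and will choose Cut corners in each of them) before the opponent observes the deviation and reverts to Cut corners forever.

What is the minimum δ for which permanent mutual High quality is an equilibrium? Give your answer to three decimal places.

0.799

The best deviation is to choose Cut corners for all 4 undetected periods, earning 89 each, then 40 forever once detected.
Deviation value: 89(1−δ^4)/(1−δ) + 40δ^4/(1−δ); cooperation value: 69/(1−δ).
IC: 69 ≥ 89(1−δ^4) + 40δ^4 = 89 − 49δ^4.
So δ^4 ≥ 20/49, giving δ ≥ (20/49)^(1/4) ≈ 0.799.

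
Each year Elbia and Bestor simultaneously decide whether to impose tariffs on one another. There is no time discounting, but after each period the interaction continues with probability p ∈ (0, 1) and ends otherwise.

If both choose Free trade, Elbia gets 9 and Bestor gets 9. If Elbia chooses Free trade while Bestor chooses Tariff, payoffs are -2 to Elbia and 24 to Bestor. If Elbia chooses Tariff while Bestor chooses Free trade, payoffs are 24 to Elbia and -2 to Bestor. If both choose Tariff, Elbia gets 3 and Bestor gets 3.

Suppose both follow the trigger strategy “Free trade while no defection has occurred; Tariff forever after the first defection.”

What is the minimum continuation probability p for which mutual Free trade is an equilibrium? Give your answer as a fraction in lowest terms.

Expected cooperation value is 9 + p·9 + p²·9 + … = 9/(1−p); deviation gives 24 + p·3/(1−p).
9 ≥ 24(1−p) + 3p ⇒ 21p ≥ 15 ⇒ p ≥ 15/21 = 5/7.

5/7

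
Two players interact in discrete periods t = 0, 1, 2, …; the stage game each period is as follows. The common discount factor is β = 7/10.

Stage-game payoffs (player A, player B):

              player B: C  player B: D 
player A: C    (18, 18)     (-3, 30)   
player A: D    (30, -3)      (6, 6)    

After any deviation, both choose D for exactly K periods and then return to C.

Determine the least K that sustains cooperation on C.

IC: β(1−β^K)/(1−β) ≥ (30−18)/(18−6) = 1.
With β = 7/10: need 1 − β^K ≥ 1·(1−7/10)/(7/10), i.e. β^K ≤ 0.5714.
Since (7/10)^1 = 0.7000 and (7/10)^2 = 0.4900, the smallest such K is 2.

2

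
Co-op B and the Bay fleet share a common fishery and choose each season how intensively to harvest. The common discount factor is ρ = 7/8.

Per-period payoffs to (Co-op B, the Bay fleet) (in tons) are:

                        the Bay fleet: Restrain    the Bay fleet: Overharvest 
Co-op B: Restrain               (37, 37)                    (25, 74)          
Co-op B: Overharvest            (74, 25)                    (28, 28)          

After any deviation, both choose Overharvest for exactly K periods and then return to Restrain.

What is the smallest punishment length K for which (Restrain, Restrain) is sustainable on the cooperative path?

7

Need Σ_{k=1}^{K} ρ^k ≥ (74−37)/(37−28) = 4.1111 at ρ = 7/8.
At K = 6 the sum is 3.8584 < 4.1111; at K = 7 it is 4.2511 ≥ 4.1111.
So the minimum punishment length is K = 7.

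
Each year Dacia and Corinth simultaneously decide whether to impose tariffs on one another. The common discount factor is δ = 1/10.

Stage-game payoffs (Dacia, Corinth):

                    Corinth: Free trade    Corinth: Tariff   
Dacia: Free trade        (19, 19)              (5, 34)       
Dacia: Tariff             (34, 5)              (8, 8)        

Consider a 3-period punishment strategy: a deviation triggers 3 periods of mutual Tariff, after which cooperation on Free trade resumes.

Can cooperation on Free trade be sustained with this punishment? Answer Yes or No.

IC: δ+…+δ^3 ≥ (34−19)/(19−8) = 15/11.
At δ = 1/10: partial sum = 0.1110 < 1.3636. Cooperation not sustainable.

No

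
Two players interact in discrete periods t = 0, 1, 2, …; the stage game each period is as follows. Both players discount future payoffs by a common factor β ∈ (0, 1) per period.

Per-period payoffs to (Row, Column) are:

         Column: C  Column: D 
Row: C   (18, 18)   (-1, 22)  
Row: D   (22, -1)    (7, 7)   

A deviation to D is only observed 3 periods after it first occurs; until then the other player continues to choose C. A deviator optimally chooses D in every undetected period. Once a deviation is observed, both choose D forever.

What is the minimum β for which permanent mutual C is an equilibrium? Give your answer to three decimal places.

0.644

A deviator earns 22 for 3 periods, then 7 forever; cooperating earns 18 forever. Multiplying the IC by (1−β):
18 ≥ 22(1−β^3) + 7β^3, so 15·β^3 ≥ 4 and β^3 ≥ 4/15.
β ≥ (4/15)^(1/3) ≈ 0.644.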